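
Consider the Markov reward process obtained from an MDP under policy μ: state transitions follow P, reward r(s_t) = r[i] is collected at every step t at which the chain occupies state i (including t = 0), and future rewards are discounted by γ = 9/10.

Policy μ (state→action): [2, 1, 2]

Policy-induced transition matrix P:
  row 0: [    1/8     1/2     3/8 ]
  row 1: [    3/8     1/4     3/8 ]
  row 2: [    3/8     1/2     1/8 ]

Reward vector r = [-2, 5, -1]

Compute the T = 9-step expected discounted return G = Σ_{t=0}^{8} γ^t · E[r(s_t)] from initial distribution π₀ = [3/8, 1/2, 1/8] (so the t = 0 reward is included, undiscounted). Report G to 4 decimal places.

t=0: π = [0.3750, 0.5000, 0.1250], E[r] = 1.6250, γ^t·E[r] = 1.625000, running G = 1.625000
t=1: π = [0.2813, 0.3750, 0.3438], E[r] = 0.9688, γ^t·E[r] = 0.871875, running G = 2.496875
t=2: π = [0.3047, 0.4063, 0.2891], E[r] = 1.1328, γ^t·E[r] = 0.917578, running G = 3.414453
t=3: π = [0.2988, 0.3984, 0.3027], E[r] = 1.0918, γ^t·E[r] = 0.795920, running G = 4.210373
t=4: π = [0.3003, 0.4004, 0.2993], E[r] = 1.1021, γ^t·E[r] = 0.723056, running G = 4.933429
t=5: π = [0.2999, 0.3999, 0.3002], E[r] = 1.0995, γ^t·E[r] = 0.649236, running G = 5.582665
t=6: π = [0.3000, 0.4000, 0.3000], E[r] = 1.1001, γ^t·E[r] = 0.584653, running G = 6.167318
t=7: π = [0.3000, 0.4000, 0.3000], E[r] = 1.1000, γ^t·E[r] = 0.526111, running G = 6.693429
t=8: π = [0.3000, 0.4000, 0.3000], E[r] = 1.1000, γ^t·E[r] = 0.473517, running G = 7.166947

G = 7.1669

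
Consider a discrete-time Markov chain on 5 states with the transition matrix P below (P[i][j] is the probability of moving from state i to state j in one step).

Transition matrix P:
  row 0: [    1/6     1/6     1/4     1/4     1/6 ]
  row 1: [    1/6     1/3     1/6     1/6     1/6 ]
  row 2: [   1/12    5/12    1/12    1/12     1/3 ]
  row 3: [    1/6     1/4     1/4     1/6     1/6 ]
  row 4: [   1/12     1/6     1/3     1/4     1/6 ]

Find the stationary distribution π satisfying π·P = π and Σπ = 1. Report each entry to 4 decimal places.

π = [0.1325, 0.2803, 0.2087, 0.1771, 0.2014]

Balance equations π_j = Σ_i π_i·P[i][j]:
  π_0 = 1/6·π_0 + 1/6·π_1 + 1/12·π_2 + 1/6·π_3 + 1/12·π_4
  π_1 = 1/6·π_0 + 1/3·π_1 + 5/12·π_2 + 1/4·π_3 + 1/6·π_4
  π_2 = 1/4·π_0 + 1/6·π_1 + 1/12·π_2 + 1/4·π_3 + 1/3·π_4
  π_3 = 1/4·π_0 + 1/6·π_1 + 1/12·π_2 + 1/6·π_3 + 1/4·π_4
  normalize: π_0 + π_1 + π_2 + π_3 + π_4 = 1
Solving the linear system gives exactly π = [42/317, 622/2219, 463/2219, 393/2219, 447/2219].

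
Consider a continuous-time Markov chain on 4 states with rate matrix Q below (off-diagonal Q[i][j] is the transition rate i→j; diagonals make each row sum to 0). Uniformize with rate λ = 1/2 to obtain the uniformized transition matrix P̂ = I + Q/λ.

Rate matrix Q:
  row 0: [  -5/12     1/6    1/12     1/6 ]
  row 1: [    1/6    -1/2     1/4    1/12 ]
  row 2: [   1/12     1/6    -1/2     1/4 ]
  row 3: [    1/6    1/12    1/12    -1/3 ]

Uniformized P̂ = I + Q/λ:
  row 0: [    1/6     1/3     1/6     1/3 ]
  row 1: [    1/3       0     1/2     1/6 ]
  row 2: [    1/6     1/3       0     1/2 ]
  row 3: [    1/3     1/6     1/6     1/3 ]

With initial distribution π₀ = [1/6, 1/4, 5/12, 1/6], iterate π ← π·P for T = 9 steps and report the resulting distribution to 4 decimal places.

π = [0.2568, 0.2085, 0.2024, 0.3324]

t=0: π = [0.1667, 0.2500, 0.4167, 0.1667]
t=1: π = [0.2361, 0.2222, 0.1806, 0.3611]
t=2: π = [0.2639, 0.1991, 0.2106, 0.3264]
t=3: π = [0.2542, 0.2126, 0.1979, 0.3353]
t=4: π = [0.2580, 0.2066, 0.2045, 0.3309]
t=5: π = [0.2562, 0.2093, 0.2014, 0.3330]
t=6: π = [0.2571, 0.2081, 0.2029, 0.3320]
t=7: π = [0.2567, 0.2086, 0.2022, 0.3325]
t=8: π = [0.2569, 0.2084, 0.2025, 0.3323]
t=9: π = [0.2568, 0.2085, 0.2024, 0.3324]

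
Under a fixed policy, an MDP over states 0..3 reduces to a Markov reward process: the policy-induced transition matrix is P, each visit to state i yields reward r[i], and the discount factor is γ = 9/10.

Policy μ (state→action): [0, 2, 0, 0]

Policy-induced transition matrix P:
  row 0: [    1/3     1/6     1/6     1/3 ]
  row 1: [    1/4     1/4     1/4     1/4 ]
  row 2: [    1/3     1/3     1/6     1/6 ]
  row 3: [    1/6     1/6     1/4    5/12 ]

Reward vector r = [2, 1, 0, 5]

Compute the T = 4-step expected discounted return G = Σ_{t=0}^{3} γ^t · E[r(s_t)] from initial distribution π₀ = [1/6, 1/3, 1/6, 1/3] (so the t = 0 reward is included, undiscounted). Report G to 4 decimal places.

t=0: π = [0.1667, 0.3333, 0.1667, 0.3333], E[r] = 2.3333, γ^t·E[r] = 2.333333, running G = 2.333333
t=1: π = [0.2500, 0.2222, 0.2222, 0.3056], E[r] = 2.2500, γ^t·E[r] = 2.025000, running G = 4.358333
t=2: π = [0.2639, 0.2222, 0.2106, 0.3032], E[r] = 2.2662, γ^t·E[r] = 1.835625, running G = 6.193958
t=3: π = [0.2643, 0.2203, 0.2105, 0.3050], E[r] = 2.2737, γ^t·E[r] = 1.657547, running G = 7.851505

G = 7.8515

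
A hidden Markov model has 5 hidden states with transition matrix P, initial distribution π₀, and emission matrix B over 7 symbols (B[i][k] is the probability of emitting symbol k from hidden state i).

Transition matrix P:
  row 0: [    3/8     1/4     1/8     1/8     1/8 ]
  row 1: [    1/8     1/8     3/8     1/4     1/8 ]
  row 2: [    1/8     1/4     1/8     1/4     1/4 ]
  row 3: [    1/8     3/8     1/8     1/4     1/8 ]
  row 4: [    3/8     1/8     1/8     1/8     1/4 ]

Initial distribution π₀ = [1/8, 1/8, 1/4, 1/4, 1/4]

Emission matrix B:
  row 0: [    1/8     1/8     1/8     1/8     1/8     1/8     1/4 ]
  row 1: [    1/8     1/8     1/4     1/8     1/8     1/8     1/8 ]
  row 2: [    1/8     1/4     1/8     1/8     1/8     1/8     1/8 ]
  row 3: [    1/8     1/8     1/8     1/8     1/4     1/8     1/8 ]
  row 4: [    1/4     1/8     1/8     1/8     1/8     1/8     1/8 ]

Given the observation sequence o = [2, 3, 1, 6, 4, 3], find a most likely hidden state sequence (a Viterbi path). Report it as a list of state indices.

path = [4, 0, 0, 0, 0, 0]

t=0: δ = [1.562e-02, 3.125e-02, 3.125e-02, 3.125e-02, 3.125e-02]  (obs o_0=2)
t=1: δ = [1.465e-03, 1.465e-03, 1.465e-03, 9.766e-04, 9.766e-04]  ψ = [4, 3, 1, 1, 2]  (obs o_1=3)
t=2: δ = [6.866e-05, 4.578e-05, 1.373e-04, 4.578e-05, 4.578e-05]  ψ = [0, 0, 1, 1, 2]  (obs o_2=1)
t=3: δ = [6.437e-06, 4.292e-06, 2.146e-06, 4.292e-06, 4.292e-06]  ψ = [0, 2, 1, 2, 2]  (obs o_3=6)
t=4: δ = [3.017e-07, 2.012e-07, 2.012e-07, 2.682e-07, 1.341e-07]  ψ = [0, 0, 1, 1, 4]  (obs o_4=4)
t=5: δ = [1.414e-08, 1.257e-08, 9.430e-09, 8.382e-09, 6.286e-09]  ψ = [0, 3, 1, 3, 2]  (obs o_5=3)
backtrack: best end state = 0; path = [4, 0, 0, 0, 0, 0]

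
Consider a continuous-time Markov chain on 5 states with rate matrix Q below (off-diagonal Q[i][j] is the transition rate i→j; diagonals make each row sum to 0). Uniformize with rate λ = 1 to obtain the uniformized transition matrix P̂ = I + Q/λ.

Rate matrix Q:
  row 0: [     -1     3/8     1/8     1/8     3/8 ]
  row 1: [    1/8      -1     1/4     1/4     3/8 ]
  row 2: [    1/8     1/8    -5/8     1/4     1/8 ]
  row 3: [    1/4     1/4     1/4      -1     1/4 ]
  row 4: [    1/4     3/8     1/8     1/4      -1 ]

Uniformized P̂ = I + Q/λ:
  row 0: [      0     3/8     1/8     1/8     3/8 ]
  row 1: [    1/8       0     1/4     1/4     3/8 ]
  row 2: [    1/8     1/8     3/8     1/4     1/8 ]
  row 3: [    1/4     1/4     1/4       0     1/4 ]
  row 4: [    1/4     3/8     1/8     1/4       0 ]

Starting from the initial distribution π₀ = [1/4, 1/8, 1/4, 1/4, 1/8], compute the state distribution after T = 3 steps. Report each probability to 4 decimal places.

t=0: π = [0.2500, 0.1250, 0.2500, 0.2500, 0.1250]
t=1: π = [0.1406, 0.2344, 0.2344, 0.1563, 0.2344]
t=2: π = [0.1563, 0.2090, 0.2324, 0.1934, 0.2090]
t=3: π = [0.1558, 0.2144, 0.2334, 0.1821, 0.2144]

π = [0.1558, 0.2144, 0.2334, 0.1821, 0.2144]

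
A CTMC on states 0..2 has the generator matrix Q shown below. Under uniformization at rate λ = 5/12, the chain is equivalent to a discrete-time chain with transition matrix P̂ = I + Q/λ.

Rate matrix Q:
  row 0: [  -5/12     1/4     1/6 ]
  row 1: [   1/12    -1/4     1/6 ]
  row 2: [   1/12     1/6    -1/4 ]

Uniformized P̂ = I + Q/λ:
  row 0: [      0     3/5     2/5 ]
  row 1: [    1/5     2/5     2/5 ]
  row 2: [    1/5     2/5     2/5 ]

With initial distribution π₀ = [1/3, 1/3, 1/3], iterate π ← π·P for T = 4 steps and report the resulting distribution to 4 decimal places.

π = [0.1669, 0.4331, 0.4000]

t=0: π = [0.3333, 0.3333, 0.3333]
t=1: π = [0.1333, 0.4667, 0.4000]
t=2: π = [0.1733, 0.4267, 0.4000]
t=3: π = [0.1653, 0.4347, 0.4000]
t=4: π = [0.1669, 0.4331, 0.4000]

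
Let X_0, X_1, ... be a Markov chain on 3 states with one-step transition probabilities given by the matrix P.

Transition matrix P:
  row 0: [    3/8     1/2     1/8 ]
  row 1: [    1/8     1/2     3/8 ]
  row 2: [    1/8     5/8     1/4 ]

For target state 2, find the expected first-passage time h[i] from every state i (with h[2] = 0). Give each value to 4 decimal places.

h = [4.0000, 3.0000, 0.0000]

First-step conditioning: h[2] = 0; for i ≠ 2, h[i] = 1 + Σ_k P[i][k]·h[k].
  h[0] = 1 + 3/8·h[0] + 1/2·h[1]
  h[1] = 1 + 1/8·h[0] + 1/2·h[1]
Solving the 2×2 linear system over states ≠ 2 gives exactly h = [4, 3, 0] (h[2] = 0 is the target).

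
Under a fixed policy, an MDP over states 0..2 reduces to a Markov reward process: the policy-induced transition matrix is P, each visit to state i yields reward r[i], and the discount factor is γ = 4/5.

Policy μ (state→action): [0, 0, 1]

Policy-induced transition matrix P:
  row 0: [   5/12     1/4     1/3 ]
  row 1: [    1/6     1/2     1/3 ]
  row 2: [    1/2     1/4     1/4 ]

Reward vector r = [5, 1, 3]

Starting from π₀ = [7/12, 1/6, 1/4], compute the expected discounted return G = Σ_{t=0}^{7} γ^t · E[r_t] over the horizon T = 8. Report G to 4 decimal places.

G = 13.6383

t=0: π = [0.5833, 0.1667, 0.2500], E[r] = 3.8333, γ^t·E[r] = 3.833333, running G = 3.833333
t=1: π = [0.3958, 0.2917, 0.3125], E[r] = 3.2083, γ^t·E[r] = 2.566667, running G = 6.400000
t=2: π = [0.3698, 0.3229, 0.3073], E[r] = 3.0938, γ^t·E[r] = 1.980000, running G = 8.380000
t=3: π = [0.3615, 0.3307, 0.3077], E[r] = 3.0616, γ^t·E[r] = 1.567556, running G = 9.947556
t=4: π = [0.3596, 0.3327, 0.3077], E[r] = 3.0539, γ^t·E[r] = 1.250874, running G = 11.198430
t=5: π = [0.3591, 0.3332, 0.3077], E[r] = 3.0519, γ^t·E[r] = 1.000057, running G = 12.198487
t=6: π = [0.3590, 0.3333, 0.3077], E[r] = 3.0514, γ^t·E[r] = 0.799918, running G = 12.998405
t=7: π = [0.3590, 0.3333, 0.3077], E[r] = 3.0513, γ^t·E[r] = 0.639909, running G = 13.638314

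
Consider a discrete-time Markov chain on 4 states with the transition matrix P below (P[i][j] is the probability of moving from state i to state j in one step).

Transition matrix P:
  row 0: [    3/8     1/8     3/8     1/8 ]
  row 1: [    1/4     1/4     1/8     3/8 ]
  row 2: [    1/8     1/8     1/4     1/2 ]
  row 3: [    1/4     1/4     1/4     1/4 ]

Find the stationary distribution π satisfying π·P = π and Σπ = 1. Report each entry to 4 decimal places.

π = [0.2489, 0.1867, 0.2578, 0.3067]

Balance equations π_j = Σ_i π_i·P[i][j]:
  π_0 = 3/8·π_0 + 1/4·π_1 + 1/8·π_2 + 1/4·π_3
  π_1 = 1/8·π_0 + 1/4·π_1 + 1/8·π_2 + 1/4·π_3
  π_2 = 3/8·π_0 + 1/8·π_1 + 1/4·π_2 + 1/4·π_3
  normalize: π_0 + π_1 + π_2 + π_3 = 1
Solving the linear system gives exactly π = [56/225, 14/75, 58/225, 23/75].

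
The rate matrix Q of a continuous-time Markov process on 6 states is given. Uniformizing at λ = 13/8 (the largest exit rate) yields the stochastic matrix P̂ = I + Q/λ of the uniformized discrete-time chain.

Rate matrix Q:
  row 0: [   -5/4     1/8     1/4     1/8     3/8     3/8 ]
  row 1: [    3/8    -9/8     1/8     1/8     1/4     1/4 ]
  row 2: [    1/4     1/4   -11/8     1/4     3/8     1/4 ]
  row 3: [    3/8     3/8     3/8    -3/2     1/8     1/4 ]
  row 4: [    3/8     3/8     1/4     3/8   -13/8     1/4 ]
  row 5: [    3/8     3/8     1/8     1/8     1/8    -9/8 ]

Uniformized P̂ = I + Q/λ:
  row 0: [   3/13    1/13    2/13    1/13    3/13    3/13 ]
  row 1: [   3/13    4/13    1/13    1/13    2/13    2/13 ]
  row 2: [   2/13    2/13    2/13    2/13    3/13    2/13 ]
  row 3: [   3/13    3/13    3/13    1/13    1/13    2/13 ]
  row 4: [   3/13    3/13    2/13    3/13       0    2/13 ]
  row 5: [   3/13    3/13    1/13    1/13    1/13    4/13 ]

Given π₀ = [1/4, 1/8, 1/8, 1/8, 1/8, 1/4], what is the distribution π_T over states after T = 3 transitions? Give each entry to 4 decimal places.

t=0: π = [0.2500, 0.1250, 0.1250, 0.1250, 0.1250, 0.2500]
t=1: π = [0.2212, 0.1923, 0.1346, 0.1058, 0.1346, 0.2115]
t=2: π = [0.2204, 0.2012, 0.1309, 0.1080, 0.1361, 0.2034]
t=3: π = [0.2207, 0.2023, 0.1310, 0.1079, 0.1360, 0.2021]

π = [0.2207, 0.2023, 0.1310, 0.1079, 0.1360, 0.2021]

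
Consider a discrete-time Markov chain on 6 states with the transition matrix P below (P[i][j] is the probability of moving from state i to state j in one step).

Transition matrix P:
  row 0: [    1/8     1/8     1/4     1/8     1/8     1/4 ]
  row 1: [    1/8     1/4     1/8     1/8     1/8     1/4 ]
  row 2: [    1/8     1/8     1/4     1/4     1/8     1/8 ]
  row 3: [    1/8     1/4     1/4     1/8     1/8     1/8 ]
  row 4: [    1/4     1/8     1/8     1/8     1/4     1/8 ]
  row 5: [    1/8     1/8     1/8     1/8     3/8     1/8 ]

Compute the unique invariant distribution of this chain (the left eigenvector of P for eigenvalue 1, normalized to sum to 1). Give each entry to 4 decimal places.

π = [0.1487, 0.1640, 0.1853, 0.1482, 0.1897, 0.1641]

Balance equations π_j = Σ_i π_i·P[i][j]:
  π_0 = 1/8·π_0 + 1/8·π_1 + 1/8·π_2 + 1/8·π_3 + 1/4·π_4 + 1/8·π_5
  π_1 = 1/8·π_0 + 1/4·π_1 + 1/8·π_2 + 1/4·π_3 + 1/8·π_4 + 1/8·π_5
  π_2 = 1/4·π_0 + 1/8·π_1 + 1/4·π_2 + 1/4·π_3 + 1/8·π_4 + 1/8·π_5
  π_3 = 1/8·π_0 + 1/8·π_1 + 1/4·π_2 + 1/8·π_3 + 1/8·π_4 + 1/8·π_5
  π_4 = 1/8·π_0 + 1/8·π_1 + 1/8·π_2 + 1/8·π_3 + 1/4·π_4 + 3/8·π_5
  normalize: π_0 + π_1 + π_2 + π_3 + π_4 + π_5 = 1
Solving the linear system gives exactly π = [2128/14309, 2347/14309, 2651/14309, 2120/14309, 2715/14309, 2348/14309].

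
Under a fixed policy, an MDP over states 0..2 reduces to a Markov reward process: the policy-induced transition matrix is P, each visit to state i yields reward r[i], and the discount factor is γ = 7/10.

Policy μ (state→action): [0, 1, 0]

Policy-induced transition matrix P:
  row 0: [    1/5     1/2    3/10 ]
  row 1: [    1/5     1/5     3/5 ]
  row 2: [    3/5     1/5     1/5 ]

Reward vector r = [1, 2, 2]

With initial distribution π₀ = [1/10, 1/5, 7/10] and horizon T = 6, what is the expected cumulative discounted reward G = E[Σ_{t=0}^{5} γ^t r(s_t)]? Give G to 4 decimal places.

t=0: π = [0.1000, 0.2000, 0.7000], E[r] = 1.9000, γ^t·E[r] = 1.900000, running G = 1.900000
t=1: π = [0.4800, 0.2300, 0.2900], E[r] = 1.5200, γ^t·E[r] = 1.064000, running G = 2.964000
t=2: π = [0.3160, 0.3440, 0.3400], E[r] = 1.6840, γ^t·E[r] = 0.825160, running G = 3.789160
t=3: π = [0.3360, 0.2948, 0.3692], E[r] = 1.6640, γ^t·E[r] = 0.570752, running G = 4.359912
t=4: π = [0.3477, 0.3008, 0.3515], E[r] = 1.6523, γ^t·E[r] = 0.396722, running G = 4.756634
t=5: π = [0.3406, 0.3043, 0.3551], E[r] = 1.6594, γ^t·E[r] = 0.278894, running G = 5.035528

G = 5.0355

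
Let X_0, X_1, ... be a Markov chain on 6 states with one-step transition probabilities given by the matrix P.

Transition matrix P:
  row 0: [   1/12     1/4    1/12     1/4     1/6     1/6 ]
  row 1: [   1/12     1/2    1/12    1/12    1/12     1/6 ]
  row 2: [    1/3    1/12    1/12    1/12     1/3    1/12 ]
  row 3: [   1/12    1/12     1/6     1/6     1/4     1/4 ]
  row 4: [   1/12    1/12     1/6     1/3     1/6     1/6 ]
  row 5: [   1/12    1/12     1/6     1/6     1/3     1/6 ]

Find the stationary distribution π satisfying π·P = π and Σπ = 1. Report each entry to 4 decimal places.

π = [0.1162, 0.1761, 0.1314, 0.1871, 0.2180, 0.1713]

Balance equations π_j = Σ_i π_i·P[i][j]:
  π_0 = 1/12·π_0 + 1/12·π_1 + 1/3·π_2 + 1/12·π_3 + 1/12·π_4 + 1/12·π_5
  π_1 = 1/4·π_0 + 1/2·π_1 + 1/12·π_2 + 1/12·π_3 + 1/12·π_4 + 1/12·π_5
  π_2 = 1/12·π_0 + 1/12·π_1 + 1/12·π_2 + 1/6·π_3 + 1/6·π_4 + 1/6·π_5
  π_3 = 1/4·π_0 + 1/12·π_1 + 1/12·π_2 + 1/6·π_3 + 1/3·π_4 + 1/6·π_5
  π_4 = 1/6·π_0 + 1/12·π_1 + 1/3·π_2 + 1/4·π_3 + 1/6·π_4 + 1/3·π_5
  normalize: π_0 + π_1 + π_2 + π_3 + π_4 + π_5 = 1
Solving the linear system gives exactly π = [130/1119, 197/1119, 49/373, 5931/31705, 20738/95115, 16294/95115].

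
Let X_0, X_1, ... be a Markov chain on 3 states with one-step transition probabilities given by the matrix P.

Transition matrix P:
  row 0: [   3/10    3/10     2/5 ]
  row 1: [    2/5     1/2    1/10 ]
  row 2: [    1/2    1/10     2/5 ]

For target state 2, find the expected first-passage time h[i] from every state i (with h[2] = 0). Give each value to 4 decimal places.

h = [3.4783, 4.7826, 0.0000]

First-step conditioning: h[2] = 0; for i ≠ 2, h[i] = 1 + Σ_k P[i][k]·h[k].
  h[0] = 1 + 3/10·h[0] + 3/10·h[1]
  h[1] = 1 + 2/5·h[0] + 1/2·h[1]
Solving the 2×2 linear system over states ≠ 2 gives exactly h = [80/23, 110/23, 0] (h[2] = 0 is the target).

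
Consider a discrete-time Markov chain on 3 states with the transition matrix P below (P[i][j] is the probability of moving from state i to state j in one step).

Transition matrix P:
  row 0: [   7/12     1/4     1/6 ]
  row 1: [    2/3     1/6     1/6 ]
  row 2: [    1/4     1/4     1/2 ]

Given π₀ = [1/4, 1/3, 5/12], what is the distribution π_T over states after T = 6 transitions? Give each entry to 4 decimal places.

t=0: π = [0.2500, 0.3333, 0.4167]
t=1: π = [0.4722, 0.2222, 0.3056]
t=2: π = [0.5000, 0.2315, 0.2685]
t=3: π = [0.5131, 0.2307, 0.2562]
t=4: π = [0.5172, 0.2308, 0.2521]
t=5: π = [0.5185, 0.2308, 0.2507]
t=6: π = [0.5190, 0.2308, 0.2502]

π = [0.5190, 0.2308, 0.2502]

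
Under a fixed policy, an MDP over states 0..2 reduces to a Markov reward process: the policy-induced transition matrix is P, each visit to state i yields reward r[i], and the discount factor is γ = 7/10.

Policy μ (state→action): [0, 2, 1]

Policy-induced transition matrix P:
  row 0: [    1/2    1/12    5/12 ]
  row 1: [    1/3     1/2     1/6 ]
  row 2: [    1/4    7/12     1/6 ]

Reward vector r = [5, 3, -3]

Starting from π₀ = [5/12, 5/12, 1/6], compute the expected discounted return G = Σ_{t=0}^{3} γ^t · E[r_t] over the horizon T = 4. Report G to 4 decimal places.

t=0: π = [0.4167, 0.4167, 0.1667], E[r] = 2.8333, γ^t·E[r] = 2.833333, running G = 2.833333
t=1: π = [0.3889, 0.3403, 0.2708], E[r] = 2.1528, γ^t·E[r] = 1.506944, running G = 4.340278
t=2: π = [0.3756, 0.3605, 0.2639], E[r] = 2.1678, γ^t·E[r] = 1.062234, running G = 5.402512
t=3: π = [0.3739, 0.3655, 0.2606], E[r] = 2.1845, γ^t·E[r] = 0.749287, running G = 6.151799

G = 6.1518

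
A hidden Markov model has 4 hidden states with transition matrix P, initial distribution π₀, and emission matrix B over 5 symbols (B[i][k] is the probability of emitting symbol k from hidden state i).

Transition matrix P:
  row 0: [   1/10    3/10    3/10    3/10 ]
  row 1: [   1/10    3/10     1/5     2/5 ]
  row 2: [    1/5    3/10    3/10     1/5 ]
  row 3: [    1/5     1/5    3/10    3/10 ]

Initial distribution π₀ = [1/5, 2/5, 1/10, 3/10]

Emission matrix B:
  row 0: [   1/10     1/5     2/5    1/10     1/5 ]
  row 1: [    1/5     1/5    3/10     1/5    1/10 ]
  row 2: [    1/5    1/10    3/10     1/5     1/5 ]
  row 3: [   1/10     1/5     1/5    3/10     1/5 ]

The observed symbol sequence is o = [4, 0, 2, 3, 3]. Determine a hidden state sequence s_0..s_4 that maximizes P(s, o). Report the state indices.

path = [3, 2, 1, 3, 3]

t=0: δ = [4.000e-02, 4.000e-02, 2.000e-02, 6.000e-02]  (obs o_0=4)
t=1: δ = [1.200e-03, 2.400e-03, 3.600e-03, 1.800e-03]  ψ = [3, 0, 3, 3]  (obs o_1=0)
t=2: δ = [2.880e-04, 3.240e-04, 3.240e-04, 1.920e-04]  ψ = [2, 2, 2, 1]  (obs o_2=2)
t=3: δ = [6.480e-06, 1.944e-05, 1.944e-05, 3.888e-05]  ψ = [2, 1, 2, 1]  (obs o_3=3)
t=4: δ = [7.776e-07, 1.555e-06, 2.333e-06, 3.499e-06]  ψ = [3, 3, 3, 3]  (obs o_4=3)
backtrack: best end state = 3; path = [3, 2, 1, 3, 3]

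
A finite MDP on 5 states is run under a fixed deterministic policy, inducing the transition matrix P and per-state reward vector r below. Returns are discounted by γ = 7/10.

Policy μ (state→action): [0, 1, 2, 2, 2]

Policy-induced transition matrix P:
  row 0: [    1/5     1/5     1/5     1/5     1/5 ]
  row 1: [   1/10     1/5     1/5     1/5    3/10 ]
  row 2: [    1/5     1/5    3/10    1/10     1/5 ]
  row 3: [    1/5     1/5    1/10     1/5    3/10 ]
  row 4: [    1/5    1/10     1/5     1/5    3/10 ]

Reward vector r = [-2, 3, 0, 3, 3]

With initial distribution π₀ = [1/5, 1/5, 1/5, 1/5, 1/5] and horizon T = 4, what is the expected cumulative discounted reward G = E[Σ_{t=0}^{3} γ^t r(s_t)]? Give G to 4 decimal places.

t=0: π = [0.2000, 0.2000, 0.2000, 0.2000, 0.2000], E[r] = 1.4000, γ^t·E[r] = 1.400000, running G = 1.400000
t=1: π = [0.1800, 0.1800, 0.2000, 0.1800, 0.2600], E[r] = 1.5000, γ^t·E[r] = 1.050000, running G = 2.450000
t=2: π = [0.1820, 0.1740, 0.2020, 0.1800, 0.2620], E[r] = 1.4840, γ^t·E[r] = 0.727160, running G = 3.177160
t=3: π = [0.1826, 0.1738, 0.2022, 0.1798, 0.2616], E[r] = 1.4804, γ^t·E[r] = 0.507777, running G = 3.684937

G = 3.6849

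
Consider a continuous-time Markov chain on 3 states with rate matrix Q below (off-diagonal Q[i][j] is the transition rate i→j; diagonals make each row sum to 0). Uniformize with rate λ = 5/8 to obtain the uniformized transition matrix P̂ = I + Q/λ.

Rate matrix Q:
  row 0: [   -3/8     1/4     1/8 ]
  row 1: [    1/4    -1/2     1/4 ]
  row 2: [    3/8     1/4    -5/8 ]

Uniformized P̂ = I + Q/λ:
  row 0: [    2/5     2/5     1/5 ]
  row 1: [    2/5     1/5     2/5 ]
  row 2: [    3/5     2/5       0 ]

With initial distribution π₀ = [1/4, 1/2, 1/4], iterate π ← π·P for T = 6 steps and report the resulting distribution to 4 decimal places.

t=0: π = [0.2500, 0.5000, 0.2500]
t=1: π = [0.4500, 0.3000, 0.2500]
t=2: π = [0.4500, 0.3400, 0.2100]
t=3: π = [0.4420, 0.3320, 0.2260]
t=4: π = [0.4452, 0.3336, 0.2212]
t=5: π = [0.4442, 0.3333, 0.2225]
t=6: π = [0.4445, 0.3333, 0.2222]

π = [0.4445, 0.3333, 0.2222]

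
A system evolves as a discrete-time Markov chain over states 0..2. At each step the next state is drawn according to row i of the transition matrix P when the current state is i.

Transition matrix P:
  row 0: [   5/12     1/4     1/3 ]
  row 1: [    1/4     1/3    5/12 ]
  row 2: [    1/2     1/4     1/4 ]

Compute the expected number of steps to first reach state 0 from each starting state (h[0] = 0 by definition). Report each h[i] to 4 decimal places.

First-step conditioning: h[0] = 0; for i ≠ 0, h[i] = 1 + Σ_k P[i][k]·h[k].
  h[1] = 1 + 1/3·h[1] + 5/12·h[2]
  h[2] = 1 + 1/4·h[1] + 1/4·h[2]
Solving the 2×2 linear system over states ≠ 0 gives exactly h = [0, 56/19, 44/19] (h[0] = 0 is the target).

h = [0.0000, 2.9474, 2.3158]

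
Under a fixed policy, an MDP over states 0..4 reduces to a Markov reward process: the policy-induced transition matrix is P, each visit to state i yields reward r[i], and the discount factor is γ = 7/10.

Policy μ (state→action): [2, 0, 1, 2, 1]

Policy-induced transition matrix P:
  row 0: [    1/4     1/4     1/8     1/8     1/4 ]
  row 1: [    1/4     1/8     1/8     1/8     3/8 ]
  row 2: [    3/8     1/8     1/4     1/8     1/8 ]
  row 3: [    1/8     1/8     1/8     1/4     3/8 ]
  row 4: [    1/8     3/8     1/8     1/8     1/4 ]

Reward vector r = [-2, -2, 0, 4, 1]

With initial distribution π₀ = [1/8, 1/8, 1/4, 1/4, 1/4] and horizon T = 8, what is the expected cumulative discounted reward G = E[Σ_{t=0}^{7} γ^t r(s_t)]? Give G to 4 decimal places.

G = 0.7515

t=0: π = [0.1250, 0.1250, 0.2500, 0.2500, 0.2500], E[r] = 0.7500, γ^t·E[r] = 0.750000, running G = 0.750000
t=1: π = [0.2188, 0.2031, 0.1563, 0.1563, 0.2656], E[r] = 0.0469, γ^t·E[r] = 0.032813, running G = 0.782813
t=2: π = [0.2168, 0.2188, 0.1445, 0.1445, 0.2754], E[r] = -0.0176, γ^t·E[r] = -0.008613, running G = 0.774199
t=3: π = [0.2156, 0.2209, 0.1431, 0.1431, 0.2773], E[r] = -0.0234, γ^t·E[r] = -0.008039, running G = 0.766160
t=4: π = [0.2153, 0.2213, 0.1429, 0.1429, 0.2776], E[r] = -0.0241, γ^t·E[r] = -0.005781, running G = 0.760379
t=5: π = [0.2153, 0.2213, 0.1429, 0.1429, 0.2777], E[r] = -0.0241, γ^t·E[r] = -0.004056, running G = 0.756322
t=6: π = [0.2153, 0.2213, 0.1429, 0.1429, 0.2777], E[r] = -0.0241, γ^t·E[r] = -0.002841, running G = 0.753482
t=7: π = [0.2153, 0.2213, 0.1429, 0.1429, 0.2777], E[r] = -0.0241, γ^t·E[r] = -0.001988, running G = 0.751494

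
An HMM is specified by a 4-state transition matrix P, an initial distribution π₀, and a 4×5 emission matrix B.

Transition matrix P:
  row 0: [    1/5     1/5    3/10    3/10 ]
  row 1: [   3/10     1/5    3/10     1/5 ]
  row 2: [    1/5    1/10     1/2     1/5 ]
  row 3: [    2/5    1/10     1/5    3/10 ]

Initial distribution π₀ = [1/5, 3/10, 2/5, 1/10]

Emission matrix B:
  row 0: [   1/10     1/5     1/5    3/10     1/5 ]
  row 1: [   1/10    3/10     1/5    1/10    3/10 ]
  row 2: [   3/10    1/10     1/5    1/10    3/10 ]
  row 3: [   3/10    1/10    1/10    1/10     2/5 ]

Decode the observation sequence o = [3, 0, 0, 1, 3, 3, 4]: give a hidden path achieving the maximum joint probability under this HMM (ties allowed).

path = [2, 2, 2, 2, 0, 0, 3]

t=0: δ = [6.000e-02, 3.000e-02, 4.000e-02, 1.000e-02]  (obs o_0=3)
t=1: δ = [1.200e-03, 1.200e-03, 6.000e-03, 5.400e-03]  ψ = [0, 0, 2, 0]  (obs o_1=0)
t=2: δ = [2.160e-04, 6.000e-05, 9.000e-04, 4.860e-04]  ψ = [3, 2, 2, 3]  (obs o_2=0)
t=3: δ = [3.888e-05, 2.700e-05, 4.500e-05, 1.800e-05]  ψ = [3, 2, 2, 2]  (obs o_3=1)
t=4: δ = [2.700e-06, 7.776e-07, 2.250e-06, 1.166e-06]  ψ = [2, 0, 2, 0]  (obs o_4=3)
t=5: δ = [1.620e-07, 5.400e-08, 1.125e-07, 8.100e-08]  ψ = [0, 0, 2, 0]  (obs o_5=3)
t=6: δ = [6.480e-09, 9.720e-09, 1.688e-08, 1.944e-08]  ψ = [0, 0, 2, 0]  (obs o_6=4)
backtrack: best end state = 3; path = [2, 2, 2, 2, 0, 0, 3]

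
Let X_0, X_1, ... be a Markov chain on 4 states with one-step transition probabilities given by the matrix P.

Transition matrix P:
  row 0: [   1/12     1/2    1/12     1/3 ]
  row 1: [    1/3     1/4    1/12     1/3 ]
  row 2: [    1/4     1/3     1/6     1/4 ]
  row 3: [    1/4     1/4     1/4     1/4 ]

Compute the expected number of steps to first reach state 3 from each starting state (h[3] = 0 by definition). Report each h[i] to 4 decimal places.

h = [3.0698, 3.0698, 3.3488, 0.0000]

First-step conditioning: h[3] = 0; for i ≠ 3, h[i] = 1 + Σ_k P[i][k]·h[k].
  h[0] = 1 + 1/12·h[0] + 1/2·h[1] + 1/12·h[2]
  h[1] = 1 + 1/3·h[0] + 1/4·h[1] + 1/12·h[2]
  h[2] = 1 + 1/4·h[0] + 1/3·h[1] + 1/6·h[2]
Solving the 3×3 linear system over states ≠ 3 gives exactly h = [132/43, 132/43, 144/43, 0] (h[3] = 0 is the target).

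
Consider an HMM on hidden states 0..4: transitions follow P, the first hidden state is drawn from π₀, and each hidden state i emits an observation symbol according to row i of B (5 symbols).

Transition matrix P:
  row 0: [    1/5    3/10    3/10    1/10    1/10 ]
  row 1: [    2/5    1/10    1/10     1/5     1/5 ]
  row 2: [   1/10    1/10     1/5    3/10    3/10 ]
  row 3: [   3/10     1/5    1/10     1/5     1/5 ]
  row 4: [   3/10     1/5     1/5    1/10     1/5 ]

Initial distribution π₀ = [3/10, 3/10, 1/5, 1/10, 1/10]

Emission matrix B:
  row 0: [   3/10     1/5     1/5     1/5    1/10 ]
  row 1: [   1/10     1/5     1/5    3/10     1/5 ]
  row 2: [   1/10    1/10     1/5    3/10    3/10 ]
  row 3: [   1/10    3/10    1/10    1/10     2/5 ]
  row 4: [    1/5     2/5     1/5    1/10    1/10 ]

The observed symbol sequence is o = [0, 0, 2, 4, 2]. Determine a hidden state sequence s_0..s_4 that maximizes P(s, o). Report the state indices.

path = [0, 0, 2, 3, 0]

t=0: δ = [9.000e-02, 3.000e-02, 2.000e-02, 1.000e-02, 2.000e-02]  (obs o_0=0)
t=1: δ = [5.400e-03, 2.700e-03, 2.700e-03, 9.000e-04, 1.800e-03]  ψ = [0, 0, 0, 0, 0]  (obs o_1=0)
t=2: δ = [2.160e-04, 3.240e-04, 3.240e-04, 8.100e-05, 1.620e-04]  ψ = [0, 0, 0, 2, 2]  (obs o_2=2)
t=3: δ = [1.296e-05, 1.296e-05, 1.944e-05, 3.888e-05, 9.720e-06]  ψ = [1, 0, 0, 2, 2]  (obs o_3=4)
t=4: δ = [2.333e-06, 1.555e-06, 7.776e-07, 7.776e-07, 1.555e-06]  ψ = [3, 3, 0, 3, 3]  (obs o_4=2)
backtrack: best end state = 0; path = [0, 0, 2, 3, 0]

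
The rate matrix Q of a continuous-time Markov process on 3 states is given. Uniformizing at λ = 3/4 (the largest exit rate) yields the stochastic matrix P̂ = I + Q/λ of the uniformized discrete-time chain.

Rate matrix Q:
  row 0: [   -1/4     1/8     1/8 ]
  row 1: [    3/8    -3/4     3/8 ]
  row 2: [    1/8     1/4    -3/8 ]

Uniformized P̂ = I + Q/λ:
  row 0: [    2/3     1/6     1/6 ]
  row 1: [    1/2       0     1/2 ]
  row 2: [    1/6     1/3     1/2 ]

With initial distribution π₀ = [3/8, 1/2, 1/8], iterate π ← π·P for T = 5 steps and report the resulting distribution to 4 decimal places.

π = [0.4625, 0.1918, 0.3458]

t=0: π = [0.3750, 0.5000, 0.1250]
t=1: π = [0.5208, 0.1042, 0.3750]
t=2: π = [0.4618, 0.2118, 0.3264]
t=3: π = [0.4682, 0.1858, 0.3461]
t=4: π = [0.4627, 0.1934, 0.3439]
t=5: π = [0.4625, 0.1918, 0.3458]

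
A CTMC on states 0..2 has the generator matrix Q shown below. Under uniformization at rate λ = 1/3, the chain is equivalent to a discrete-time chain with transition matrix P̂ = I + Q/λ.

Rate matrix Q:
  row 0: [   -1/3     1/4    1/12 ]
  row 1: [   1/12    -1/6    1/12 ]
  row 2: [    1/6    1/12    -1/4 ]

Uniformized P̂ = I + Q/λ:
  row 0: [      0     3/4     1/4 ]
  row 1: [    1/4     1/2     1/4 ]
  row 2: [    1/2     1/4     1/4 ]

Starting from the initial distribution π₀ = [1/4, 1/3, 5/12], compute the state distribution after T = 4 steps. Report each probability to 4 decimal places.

π = [0.2493, 0.5007, 0.2500]

t=0: π = [0.2500, 0.3333, 0.4167]
t=1: π = [0.2917, 0.4583, 0.2500]
t=2: π = [0.2396, 0.5104, 0.2500]
t=3: π = [0.2526, 0.4974, 0.2500]
t=4: π = [0.2493, 0.5007, 0.2500]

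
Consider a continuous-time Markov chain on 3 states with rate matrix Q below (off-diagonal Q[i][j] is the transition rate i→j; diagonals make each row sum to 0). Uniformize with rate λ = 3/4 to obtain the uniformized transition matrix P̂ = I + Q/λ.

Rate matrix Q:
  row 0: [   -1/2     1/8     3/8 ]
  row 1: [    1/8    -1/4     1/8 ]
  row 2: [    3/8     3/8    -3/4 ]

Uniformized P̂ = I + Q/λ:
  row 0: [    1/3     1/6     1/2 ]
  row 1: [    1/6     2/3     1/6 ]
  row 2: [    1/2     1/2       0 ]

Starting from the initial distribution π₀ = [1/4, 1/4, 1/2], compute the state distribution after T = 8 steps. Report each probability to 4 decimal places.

π = [0.2903, 0.4838, 0.2259]

t=0: π = [0.2500, 0.2500, 0.5000]
t=1: π = [0.3750, 0.4583, 0.1667]
t=2: π = [0.2847, 0.4514, 0.2639]
t=3: π = [0.3021, 0.4803, 0.2176]
t=4: π = [0.2895, 0.4794, 0.2311]
t=5: π = [0.2920, 0.4834, 0.2247]
t=6: π = [0.2902, 0.4832, 0.2265]
t=7: π = [0.2905, 0.4838, 0.2256]
t=8: π = [0.2903, 0.4838, 0.2259]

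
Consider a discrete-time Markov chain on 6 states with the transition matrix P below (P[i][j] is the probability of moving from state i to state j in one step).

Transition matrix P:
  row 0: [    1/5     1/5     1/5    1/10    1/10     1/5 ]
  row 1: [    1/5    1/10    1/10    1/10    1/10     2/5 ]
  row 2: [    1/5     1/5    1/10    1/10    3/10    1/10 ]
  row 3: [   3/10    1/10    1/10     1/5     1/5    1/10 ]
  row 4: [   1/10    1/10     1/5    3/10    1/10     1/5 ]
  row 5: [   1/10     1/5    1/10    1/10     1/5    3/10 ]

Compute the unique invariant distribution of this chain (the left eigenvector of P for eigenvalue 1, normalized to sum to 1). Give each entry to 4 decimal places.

Balance equations π_j = Σ_i π_i·P[i][j]:
  π_0 = 1/5·π_0 + 1/5·π_1 + 1/5·π_2 + 3/10·π_3 + 1/10·π_4 + 1/10·π_5
  π_1 = 1/5·π_0 + 1/10·π_1 + 1/5·π_2 + 1/10·π_3 + 1/10·π_4 + 1/5·π_5
  π_2 = 1/5·π_0 + 1/10·π_1 + 1/10·π_2 + 1/10·π_3 + 1/5·π_4 + 1/10·π_5
  π_3 = 1/10·π_0 + 1/10·π_1 + 1/10·π_2 + 1/5·π_3 + 3/10·π_4 + 1/10·π_5
  π_4 = 1/10·π_0 + 1/10·π_1 + 3/10·π_2 + 1/5·π_3 + 1/10·π_4 + 1/5·π_5
  normalize: π_0 + π_1 + π_2 + π_3 + π_4 + π_5 = 1
Solving the linear system gives exactly π = [16784/95447, 14650/95447, 12789/95447, 14085/95447, 15659/95447, 21480/95447].

π = [0.1758, 0.1535, 0.1340, 0.1476, 0.1641, 0.2250]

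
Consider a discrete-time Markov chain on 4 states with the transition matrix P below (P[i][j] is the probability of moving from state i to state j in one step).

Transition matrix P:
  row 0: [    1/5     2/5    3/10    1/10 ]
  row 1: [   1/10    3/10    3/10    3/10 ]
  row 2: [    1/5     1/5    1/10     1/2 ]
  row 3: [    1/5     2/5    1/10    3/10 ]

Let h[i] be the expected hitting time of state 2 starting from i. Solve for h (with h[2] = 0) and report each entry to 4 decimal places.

h = [3.8938, 4.0708, 0.0000, 4.8673]

First-step conditioning: h[2] = 0; for i ≠ 2, h[i] = 1 + Σ_k P[i][k]·h[k].
  h[0] = 1 + 1/5·h[0] + 2/5·h[1] + 1/10·h[3]
  h[1] = 1 + 1/10·h[0] + 3/10·h[1] + 3/10·h[3]
  h[3] = 1 + 1/5·h[0] + 2/5·h[1] + 3/10·h[3]
Solving the 3×3 linear system over states ≠ 2 gives exactly h = [440/113, 460/113, 0, 550/113] (h[2] = 0 is the target).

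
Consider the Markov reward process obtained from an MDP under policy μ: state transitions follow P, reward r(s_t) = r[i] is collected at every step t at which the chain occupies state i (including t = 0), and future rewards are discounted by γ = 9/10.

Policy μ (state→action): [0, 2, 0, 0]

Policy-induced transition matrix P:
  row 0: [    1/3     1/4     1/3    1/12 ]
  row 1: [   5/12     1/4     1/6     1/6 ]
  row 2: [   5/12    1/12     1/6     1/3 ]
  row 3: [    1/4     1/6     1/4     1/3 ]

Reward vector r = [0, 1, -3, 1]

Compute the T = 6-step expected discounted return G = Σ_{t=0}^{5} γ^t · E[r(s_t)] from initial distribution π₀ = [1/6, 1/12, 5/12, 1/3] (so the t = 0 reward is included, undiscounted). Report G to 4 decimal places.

t=0: π = [0.1667, 0.0833, 0.4167, 0.3333], E[r] = -0.8333, γ^t·E[r] = -0.833333, running G = -0.833333
t=1: π = [0.3472, 0.1528, 0.2222, 0.2778], E[r] = -0.2361, γ^t·E[r] = -0.212500, running G = -1.045833
t=2: π = [0.3414, 0.1898, 0.2477, 0.2211], E[r] = -0.3322, γ^t·E[r] = -0.269063, running G = -1.314896
t=3: π = [0.3514, 0.1903, 0.2420, 0.2163], E[r] = -0.3193, γ^t·E[r] = -0.232805, running G = -1.547701
t=4: π = [0.3513, 0.1916, 0.2433, 0.2138], E[r] = -0.3244, γ^t·E[r] = -0.212810, running G = -1.760510
t=5: π = [0.3518, 0.1916, 0.2430, 0.2136], E[r] = -0.3239, γ^t·E[r] = -0.191262, running G = -1.951773

G = -1.9518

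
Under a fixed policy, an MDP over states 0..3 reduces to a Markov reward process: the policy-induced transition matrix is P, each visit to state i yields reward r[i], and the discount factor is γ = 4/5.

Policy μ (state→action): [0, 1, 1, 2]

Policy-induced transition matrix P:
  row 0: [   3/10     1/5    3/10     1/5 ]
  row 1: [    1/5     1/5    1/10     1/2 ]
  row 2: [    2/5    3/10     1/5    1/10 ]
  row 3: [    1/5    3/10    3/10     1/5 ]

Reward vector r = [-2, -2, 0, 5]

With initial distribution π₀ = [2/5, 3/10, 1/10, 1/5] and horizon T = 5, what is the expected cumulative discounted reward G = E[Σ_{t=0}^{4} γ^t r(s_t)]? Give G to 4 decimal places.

G = 0.2547

t=0: π = [0.4000, 0.3000, 0.1000, 0.2000], E[r] = -0.4000, γ^t·E[r] = -0.400000, running G = -0.400000
t=1: π = [0.2600, 0.2300, 0.2300, 0.2800], E[r] = 0.4200, γ^t·E[r] = 0.336000, running G = -0.064000
t=2: π = [0.2720, 0.2510, 0.2310, 0.2460], E[r] = 0.1840, γ^t·E[r] = 0.117760, running G = 0.053760
t=3: π = [0.2734, 0.2477, 0.2267, 0.2522], E[r] = 0.2188, γ^t·E[r] = 0.112026, running G = 0.165786
t=4: π = [0.2727, 0.2479, 0.2278, 0.2516], E[r] = 0.2171, γ^t·E[r] = 0.088908, running G = 0.254693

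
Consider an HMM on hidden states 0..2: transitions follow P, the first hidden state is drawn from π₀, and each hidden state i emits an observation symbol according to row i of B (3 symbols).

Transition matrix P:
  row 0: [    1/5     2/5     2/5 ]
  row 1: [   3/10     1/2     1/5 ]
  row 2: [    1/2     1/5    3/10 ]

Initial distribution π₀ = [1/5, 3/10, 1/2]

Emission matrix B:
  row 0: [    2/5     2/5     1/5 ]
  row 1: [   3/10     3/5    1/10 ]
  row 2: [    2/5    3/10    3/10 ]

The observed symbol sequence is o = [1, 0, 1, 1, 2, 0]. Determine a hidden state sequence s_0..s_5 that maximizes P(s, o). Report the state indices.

t=0: δ = [8.000e-02, 1.800e-01, 1.500e-01]  (obs o_0=1)
t=1: δ = [3.000e-02, 2.700e-02, 1.800e-02]  ψ = [2, 1, 2]  (obs o_1=0)
t=2: δ = [3.600e-03, 8.100e-03, 3.600e-03]  ψ = [2, 1, 0]  (obs o_2=1)
t=3: δ = [9.720e-04, 2.430e-03, 4.860e-04]  ψ = [1, 1, 1]  (obs o_3=1)
t=4: δ = [1.458e-04, 1.215e-04, 1.458e-04]  ψ = [1, 1, 1]  (obs o_4=2)
t=5: δ = [2.916e-05, 1.822e-05, 2.333e-05]  ψ = [2, 1, 0]  (obs o_5=0)
backtrack: best end state = 0; path = [1, 1, 1, 1, 2, 0]

path = [1, 1, 1, 1, 2, 0]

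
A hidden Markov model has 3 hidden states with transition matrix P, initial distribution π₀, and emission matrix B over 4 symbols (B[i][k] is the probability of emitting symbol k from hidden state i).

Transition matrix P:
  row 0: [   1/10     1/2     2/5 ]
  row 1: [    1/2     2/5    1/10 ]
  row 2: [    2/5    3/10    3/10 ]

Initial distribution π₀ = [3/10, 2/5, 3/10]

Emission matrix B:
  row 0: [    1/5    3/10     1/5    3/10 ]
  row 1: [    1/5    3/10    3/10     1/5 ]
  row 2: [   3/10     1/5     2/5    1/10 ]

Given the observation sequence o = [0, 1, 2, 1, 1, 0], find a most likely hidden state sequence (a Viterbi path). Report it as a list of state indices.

path = [1, 0, 1, 0, 1, 0]

t=0: δ = [6.000e-02, 8.000e-02, 9.000e-02]  (obs o_0=0)
t=1: δ = [1.200e-02, 9.600e-03, 5.400e-03]  ψ = [1, 1, 2]  (obs o_1=1)
t=2: δ = [9.600e-04, 1.800e-03, 1.920e-03]  ψ = [1, 0, 0]  (obs o_2=2)
t=3: δ = [2.700e-04, 2.160e-04, 1.152e-04]  ψ = [1, 1, 2]  (obs o_3=1)
t=4: δ = [3.240e-05, 4.050e-05, 2.160e-05]  ψ = [1, 0, 0]  (obs o_4=1)
t=5: δ = [4.050e-06, 3.240e-06, 3.888e-06]  ψ = [1, 0, 0]  (obs o_5=0)
backtrack: best end state = 0; path = [1, 0, 1, 0, 1, 0]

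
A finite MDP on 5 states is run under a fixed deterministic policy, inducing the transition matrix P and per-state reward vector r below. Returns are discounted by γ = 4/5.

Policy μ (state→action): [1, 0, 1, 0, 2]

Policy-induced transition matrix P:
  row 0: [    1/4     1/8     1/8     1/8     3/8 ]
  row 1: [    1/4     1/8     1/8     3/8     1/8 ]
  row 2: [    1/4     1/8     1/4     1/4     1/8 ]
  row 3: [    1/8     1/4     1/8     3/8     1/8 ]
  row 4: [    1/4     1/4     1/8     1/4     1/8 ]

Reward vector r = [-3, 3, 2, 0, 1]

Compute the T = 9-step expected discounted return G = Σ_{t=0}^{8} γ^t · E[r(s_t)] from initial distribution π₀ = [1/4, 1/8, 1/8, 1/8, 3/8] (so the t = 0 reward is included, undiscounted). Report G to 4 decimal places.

G = 1.4301

t=0: π = [0.2500, 0.1250, 0.1250, 0.1250, 0.3750], E[r] = 0.2500, γ^t·E[r] = 0.250000, running G = 0.250000
t=1: π = [0.2344, 0.1875, 0.1406, 0.2500, 0.1875], E[r] = 0.3281, γ^t·E[r] = 0.262500, running G = 0.512500
t=2: π = [0.2188, 0.1797, 0.1426, 0.2754, 0.1836], E[r] = 0.3516, γ^t·E[r] = 0.225000, running G = 0.737500
t=3: π = [0.2156, 0.1824, 0.1428, 0.2795, 0.1797], E[r] = 0.3657, γ^t·E[r] = 0.187250, running G = 0.924750
t=4: π = [0.2151, 0.1824, 0.1429, 0.2808, 0.1789], E[r] = 0.3666, γ^t·E[r] = 0.150175, running G = 1.074925
t=5: π = [0.2149, 0.1825, 0.1429, 0.2810, 0.1788], E[r] = 0.3672, γ^t·E[r] = 0.120310, running G = 1.195235
t=6: π = [0.2149, 0.1825, 0.1429, 0.2811, 0.1787], E[r] = 0.3672, γ^t·E[r] = 0.096270, running G = 1.291505
t=7: π = [0.2149, 0.1825, 0.1429, 0.2811, 0.1787], E[r] = 0.3673, γ^t·E[r] = 0.077020, running G = 1.368524
t=8: π = [0.2149, 0.1825, 0.1429, 0.2811, 0.1787], E[r] = 0.3673, γ^t·E[r] = 0.061617, running G = 1.430141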